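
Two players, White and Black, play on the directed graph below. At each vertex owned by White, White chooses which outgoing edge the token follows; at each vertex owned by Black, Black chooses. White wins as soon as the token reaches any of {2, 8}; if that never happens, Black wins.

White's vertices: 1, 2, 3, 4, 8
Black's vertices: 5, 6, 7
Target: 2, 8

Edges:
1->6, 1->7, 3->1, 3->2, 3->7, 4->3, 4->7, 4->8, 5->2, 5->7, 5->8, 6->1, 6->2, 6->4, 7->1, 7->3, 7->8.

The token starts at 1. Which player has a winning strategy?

A0 = {2, 8}
A1: add {3, 4} — 3 (White) has 3→2; 4 (White) has 4→8.
A2 = A1; e.g. 1 (White) has no edge into A1. Fixed point.
1 never enters the attractor, so Black can avoid the target forever.

Black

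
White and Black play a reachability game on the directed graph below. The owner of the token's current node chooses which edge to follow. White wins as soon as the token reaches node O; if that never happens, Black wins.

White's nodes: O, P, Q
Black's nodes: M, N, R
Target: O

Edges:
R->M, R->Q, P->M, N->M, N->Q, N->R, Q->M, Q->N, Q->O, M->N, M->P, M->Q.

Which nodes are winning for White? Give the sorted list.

A0 = {O}
A1: add {Q} — Q (White) has Q→O.
A2 = A1; e.g. M (Black) can still go to N. Fixed point.
White's winning region = {O, Q}.

O, Q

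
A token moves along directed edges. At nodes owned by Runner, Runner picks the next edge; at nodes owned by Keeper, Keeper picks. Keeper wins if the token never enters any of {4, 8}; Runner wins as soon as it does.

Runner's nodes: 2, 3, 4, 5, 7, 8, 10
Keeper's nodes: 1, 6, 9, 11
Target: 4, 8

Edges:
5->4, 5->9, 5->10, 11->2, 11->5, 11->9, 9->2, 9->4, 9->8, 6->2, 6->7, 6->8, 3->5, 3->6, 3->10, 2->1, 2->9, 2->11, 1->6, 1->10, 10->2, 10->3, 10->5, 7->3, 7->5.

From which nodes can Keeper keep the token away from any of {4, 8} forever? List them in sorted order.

A0 = {4, 8}
A1: add {5} — 5 (Runner) has 5→4.
A2: add {3, 7, 10} — 3 (Runner) has 3→5; 7 (Runner) has 7→5; 10 (Runner) has 10→5.
A3 = A2; e.g. 1 (Keeper) can still go to 6. Fixed point.
Runner's attractor = {3, 4, 5, 7, 8, 10}; Keeper avoids the target exactly from the complement.

1, 2, 6, 9, 11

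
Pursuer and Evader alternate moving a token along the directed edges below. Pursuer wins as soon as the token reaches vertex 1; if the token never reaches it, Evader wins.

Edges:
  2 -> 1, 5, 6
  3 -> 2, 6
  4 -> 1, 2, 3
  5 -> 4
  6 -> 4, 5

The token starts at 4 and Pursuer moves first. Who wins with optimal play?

Pursuer

Track states (vertex, player-to-move).
A0 = {(1,Pursuer), (1,Evader)}
A1: add {(2,Pursuer), (4,Pursuer)}.
(4,Pursuer) ∈ A1 ⇒ Pursuer forces the target.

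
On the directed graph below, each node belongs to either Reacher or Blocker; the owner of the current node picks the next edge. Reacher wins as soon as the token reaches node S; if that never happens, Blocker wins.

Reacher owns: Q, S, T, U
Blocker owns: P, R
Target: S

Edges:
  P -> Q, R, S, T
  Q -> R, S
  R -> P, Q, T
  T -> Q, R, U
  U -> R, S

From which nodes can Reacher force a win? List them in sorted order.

A0 = {S}
A1: add {Q, U} — Q (Reacher) has Q→S; U (Reacher) has U→S.
A2: add {T} — T (Reacher) has T→Q.
A3 = A2; e.g. P (Blocker) can still go to R. Fixed point.
Reacher's winning region = {Q, S, T, U}.

Q, S, T, U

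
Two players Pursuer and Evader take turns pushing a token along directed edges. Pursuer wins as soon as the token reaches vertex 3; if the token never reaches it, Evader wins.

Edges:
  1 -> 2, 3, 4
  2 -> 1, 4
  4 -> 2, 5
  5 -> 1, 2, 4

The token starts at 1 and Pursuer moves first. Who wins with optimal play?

Track states (vertex, player-to-move).
A0 = {(3,Pursuer), (3,Evader)}
A1: add {(1,Pursuer)}.
(1,Pursuer) ∈ A1 ⇒ Pursuer forces the target.

Pursuer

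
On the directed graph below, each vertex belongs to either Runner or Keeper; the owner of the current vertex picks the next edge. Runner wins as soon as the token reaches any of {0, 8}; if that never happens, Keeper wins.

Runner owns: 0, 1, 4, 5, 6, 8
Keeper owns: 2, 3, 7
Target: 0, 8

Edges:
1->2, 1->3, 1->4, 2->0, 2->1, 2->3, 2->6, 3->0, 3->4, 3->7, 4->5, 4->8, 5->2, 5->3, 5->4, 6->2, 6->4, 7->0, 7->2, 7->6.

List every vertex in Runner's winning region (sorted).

0, 1, 4, 5, 6, 8

A0 = {0, 8}
A1: add {4} — 4 (Runner) has 4→8.
A2: add {1, 5, 6} — 1 (Runner) has 1→4; 5 (Runner) has 5→4; 6 (Runner) has 6→4.
A3 = A2; e.g. 2 (Keeper) can still go to 3. Fixed point.
Runner's winning region = {0, 1, 4, 5, 6, 8}.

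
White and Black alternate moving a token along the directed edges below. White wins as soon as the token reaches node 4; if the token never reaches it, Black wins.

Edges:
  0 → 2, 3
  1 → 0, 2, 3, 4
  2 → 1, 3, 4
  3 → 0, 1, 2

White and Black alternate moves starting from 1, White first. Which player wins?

White

Track states (vertex, player-to-move).
A0 = {(4,White), (4,Black)}
A1: add {(1,White), (2,White)}.
(1,White) ∈ A1 ⇒ White forces the target.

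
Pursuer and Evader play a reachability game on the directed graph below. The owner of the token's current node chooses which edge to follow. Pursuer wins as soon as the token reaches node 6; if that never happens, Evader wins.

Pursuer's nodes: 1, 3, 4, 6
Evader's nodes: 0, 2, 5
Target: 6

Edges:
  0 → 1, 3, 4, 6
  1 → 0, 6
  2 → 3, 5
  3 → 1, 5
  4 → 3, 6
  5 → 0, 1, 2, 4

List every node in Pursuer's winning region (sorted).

0, 1, 3, 4, 6

A0 = {6}
A1: add {1, 4} — 1 (Pursuer) has 1→6; 4 (Pursuer) has 4→6.
A2: add {3} — 3 (Pursuer) has 3→1.
A3: add {0} — 0 (Evader): all of {1, 3, 4, 6} already in.
A4 = A3; e.g. 2 (Evader) can still go to 5. Fixed point.
Pursuer's winning region = {0, 1, 3, 4, 6}.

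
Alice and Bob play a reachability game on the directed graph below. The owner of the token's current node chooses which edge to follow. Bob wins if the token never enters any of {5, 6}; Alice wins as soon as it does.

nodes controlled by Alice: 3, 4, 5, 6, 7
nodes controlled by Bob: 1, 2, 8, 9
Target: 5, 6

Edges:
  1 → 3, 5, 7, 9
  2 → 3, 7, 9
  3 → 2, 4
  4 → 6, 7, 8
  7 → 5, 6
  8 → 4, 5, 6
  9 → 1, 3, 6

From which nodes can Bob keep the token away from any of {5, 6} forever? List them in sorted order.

A0 = {5, 6}
A1: add {4, 7} — 4 (Alice) has 4→6; 7 (Alice) has 7→5.
A2: add {3, 8} — 3 (Alice) has 3→4; 8 (Bob): all of {4, 5, 6} already in.
A3 = A2; e.g. 1 (Bob) can still go to 9. Fixed point.
Alice's attractor = {3, 4, 5, 6, 7, 8}; Bob avoids the target exactly from the complement.

1, 2, 9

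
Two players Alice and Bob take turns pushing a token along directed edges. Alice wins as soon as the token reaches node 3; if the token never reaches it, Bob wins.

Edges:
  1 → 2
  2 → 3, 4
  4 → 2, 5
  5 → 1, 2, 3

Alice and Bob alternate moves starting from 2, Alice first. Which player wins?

Track states (vertex, player-to-move).
A0 = {(3,Alice), (3,Bob)}
A1: add {(2,Alice), (5,Alice)}.
(2,Alice) ∈ A1 ⇒ Alice forces the target.

Alice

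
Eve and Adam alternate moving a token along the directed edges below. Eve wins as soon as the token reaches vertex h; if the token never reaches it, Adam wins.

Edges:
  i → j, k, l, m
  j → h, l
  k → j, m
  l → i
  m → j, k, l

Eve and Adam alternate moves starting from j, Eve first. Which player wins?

Track states (vertex, player-to-move).
A0 = {(h,Eve), (h,Adam)}
A1: add {(j,Eve)}.
(j,Eve) ∈ A1 ⇒ Eve forces the target.

Eve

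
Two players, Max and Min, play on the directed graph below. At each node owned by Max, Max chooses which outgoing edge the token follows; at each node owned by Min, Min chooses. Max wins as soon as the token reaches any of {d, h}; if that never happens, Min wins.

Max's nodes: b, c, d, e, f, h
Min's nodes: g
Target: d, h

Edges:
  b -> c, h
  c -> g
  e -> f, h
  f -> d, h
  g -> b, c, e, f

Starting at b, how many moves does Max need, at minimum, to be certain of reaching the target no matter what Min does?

1

A0 = {d, h}
A1: add {b, e, f} — b (Max) has b→h; e (Max) has e→h; f (Max) has f→d.
A2 = A1; e.g. c (Max) has no edge into A1. Fixed point.
b enters the attractor at level 1, so Max can force the target in 1 move from there.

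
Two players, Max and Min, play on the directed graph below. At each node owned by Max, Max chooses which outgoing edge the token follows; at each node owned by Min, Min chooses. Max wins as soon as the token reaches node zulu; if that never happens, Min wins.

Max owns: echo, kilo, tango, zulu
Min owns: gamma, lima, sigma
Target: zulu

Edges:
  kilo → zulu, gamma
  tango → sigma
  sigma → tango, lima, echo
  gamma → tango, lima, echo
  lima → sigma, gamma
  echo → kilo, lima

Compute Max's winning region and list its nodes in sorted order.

echo, kilo, zulu

A0 = {zulu}
A1: add {kilo} — kilo (Max) has kilo→zulu.
A2: add {echo} — echo (Max) has echo→kilo.
A3 = A2; e.g. tango (Max) has no edge into A2. Fixed point.
Max's winning region = {echo, kilo, zulu}.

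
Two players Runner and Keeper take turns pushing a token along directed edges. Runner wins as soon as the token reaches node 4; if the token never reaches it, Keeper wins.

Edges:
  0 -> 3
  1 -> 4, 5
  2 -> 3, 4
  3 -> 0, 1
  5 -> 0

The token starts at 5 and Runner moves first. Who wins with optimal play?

Keeper

Track states (vertex, player-to-move).
A0 = {(4,Runner), (4,Keeper)}
A1: add {(1,Runner), (2,Runner)}.
A2 = A1; e.g. (0,Runner) stays out. (5,Runner) never enters ⇒ Keeper avoids the target.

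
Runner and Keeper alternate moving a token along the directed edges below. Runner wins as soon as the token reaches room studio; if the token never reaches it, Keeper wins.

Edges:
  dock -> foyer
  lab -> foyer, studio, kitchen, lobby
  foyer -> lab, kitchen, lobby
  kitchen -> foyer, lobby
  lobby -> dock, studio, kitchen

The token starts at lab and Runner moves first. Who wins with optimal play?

Runner

Track states (vertex, player-to-move).
A0 = {(studio,Runner), (studio,Keeper)}
A1: add {(lab,Runner), (lobby,Runner)}.
(lab,Runner) ∈ A1 ⇒ Runner forces the target.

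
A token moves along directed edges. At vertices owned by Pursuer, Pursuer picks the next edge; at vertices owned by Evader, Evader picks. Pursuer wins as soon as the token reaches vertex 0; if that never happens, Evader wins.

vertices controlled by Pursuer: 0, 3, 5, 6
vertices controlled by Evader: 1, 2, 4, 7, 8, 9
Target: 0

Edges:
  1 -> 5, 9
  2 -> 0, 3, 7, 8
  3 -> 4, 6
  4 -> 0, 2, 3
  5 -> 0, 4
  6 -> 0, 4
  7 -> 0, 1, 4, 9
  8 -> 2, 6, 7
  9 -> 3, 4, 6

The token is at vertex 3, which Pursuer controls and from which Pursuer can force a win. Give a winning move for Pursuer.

6

A0 = {0}
A1: add {5, 6} — 5 (Pursuer) has 5→0; 6 (Pursuer) has 6→0.
A2: add {3} — 3 (Pursuer) has 3→6.
A3 = A2; e.g. 1 (Evader) can still go to 9. Fixed point.
From 3, successor 6 is in the attractor (rank 1); the other successor 4 is not.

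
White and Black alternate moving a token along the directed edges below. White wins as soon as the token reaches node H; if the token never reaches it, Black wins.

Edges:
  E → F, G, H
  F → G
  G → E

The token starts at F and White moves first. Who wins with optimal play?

White

Track states (vertex, player-to-move).
A0 = {(H,White), (H,Black)}
A1: add {(E,White)}.
A2: add {(G,Black)}.
A3: add {(F,White)}.
(F,White) ∈ A3 ⇒ White forces the target.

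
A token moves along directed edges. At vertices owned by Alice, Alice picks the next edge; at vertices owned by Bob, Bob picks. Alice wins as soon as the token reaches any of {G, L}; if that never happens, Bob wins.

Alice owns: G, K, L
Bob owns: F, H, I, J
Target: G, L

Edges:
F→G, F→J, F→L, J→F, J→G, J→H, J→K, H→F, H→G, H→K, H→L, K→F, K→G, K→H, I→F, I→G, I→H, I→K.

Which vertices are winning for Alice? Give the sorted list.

A0 = {G, L}
A1: add {K} — K (Alice) has K→G.
A2 = A1; e.g. F (Bob) can still go to J. Fixed point.
Alice's winning region = {G, K, L}.

G, K, L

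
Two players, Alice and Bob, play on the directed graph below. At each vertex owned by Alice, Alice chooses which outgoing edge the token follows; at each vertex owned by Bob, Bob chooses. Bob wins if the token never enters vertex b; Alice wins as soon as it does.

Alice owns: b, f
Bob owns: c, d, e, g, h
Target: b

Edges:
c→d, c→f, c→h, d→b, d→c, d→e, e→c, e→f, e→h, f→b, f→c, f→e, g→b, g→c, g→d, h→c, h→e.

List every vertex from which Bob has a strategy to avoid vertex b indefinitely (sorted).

c, d, e, g, h

A0 = {b}
A1: add {f} — f (Alice) has f→b.
A2 = A1; e.g. c (Bob) can still go to d. Fixed point.
Alice's attractor = {b, f}; Bob avoids the target exactly from the complement.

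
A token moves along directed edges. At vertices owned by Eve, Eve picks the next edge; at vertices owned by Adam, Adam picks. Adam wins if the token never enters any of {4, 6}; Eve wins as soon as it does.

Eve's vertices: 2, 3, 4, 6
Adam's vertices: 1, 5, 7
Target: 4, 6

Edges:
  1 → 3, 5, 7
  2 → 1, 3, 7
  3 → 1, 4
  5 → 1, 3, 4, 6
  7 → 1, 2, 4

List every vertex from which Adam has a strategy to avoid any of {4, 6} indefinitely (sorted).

A0 = {4, 6}
A1: add {3} — 3 (Eve) has 3→4.
A2: add {2} — 2 (Eve) has 2→3.
A3 = A2; e.g. 1 (Adam) can still go to 5. Fixed point.
Eve's attractor = {2, 3, 4, 6}; Adam avoids the target exactly from the complement.

1, 5, 7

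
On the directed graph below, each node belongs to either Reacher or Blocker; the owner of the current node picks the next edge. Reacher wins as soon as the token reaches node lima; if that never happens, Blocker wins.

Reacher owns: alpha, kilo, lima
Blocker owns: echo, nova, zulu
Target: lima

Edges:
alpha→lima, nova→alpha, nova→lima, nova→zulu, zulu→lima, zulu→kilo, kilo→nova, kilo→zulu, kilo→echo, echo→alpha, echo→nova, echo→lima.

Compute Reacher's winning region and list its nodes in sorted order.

A0 = {lima}
A1: add {alpha} — alpha (Reacher) has alpha→lima.
A2 = A1; e.g. nova (Blocker) can still go to zulu. Fixed point.
Reacher's winning region = {alpha, lima}.

alpha, lima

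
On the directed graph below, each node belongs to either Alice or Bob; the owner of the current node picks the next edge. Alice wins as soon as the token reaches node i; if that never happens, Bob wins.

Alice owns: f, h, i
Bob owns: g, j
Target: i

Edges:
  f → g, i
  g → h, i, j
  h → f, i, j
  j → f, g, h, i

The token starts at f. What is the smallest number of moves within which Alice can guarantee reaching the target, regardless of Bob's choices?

1

A0 = {i}
A1: add {f, h} — f (Alice) has f→i; h (Alice) has h→i.
A2 = A1; e.g. g (Bob) can still go to j. Fixed point.
f enters the attractor at level 1, so Alice can force the target in 1 move from there.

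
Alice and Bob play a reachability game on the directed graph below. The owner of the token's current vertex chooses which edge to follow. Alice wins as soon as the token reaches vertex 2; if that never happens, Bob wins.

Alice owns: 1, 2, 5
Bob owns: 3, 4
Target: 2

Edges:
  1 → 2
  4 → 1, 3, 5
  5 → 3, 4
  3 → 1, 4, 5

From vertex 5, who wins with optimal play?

A0 = {2}
A1: add {1} — 1 (Alice) has 1→2.
A2 = A1; e.g. 3 (Bob) can still go to 4. Fixed point.
5 never enters the attractor, so Bob can avoid the target forever.

Bob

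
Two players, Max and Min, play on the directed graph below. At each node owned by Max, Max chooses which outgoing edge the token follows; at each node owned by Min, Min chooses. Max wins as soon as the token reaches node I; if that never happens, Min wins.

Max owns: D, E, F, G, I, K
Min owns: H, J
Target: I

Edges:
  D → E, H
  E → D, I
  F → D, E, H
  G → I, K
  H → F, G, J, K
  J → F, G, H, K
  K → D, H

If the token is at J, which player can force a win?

Min

A0 = {I}
A1: add {E, G} — E (Max) has E→I; G (Max) has G→I.
A2: add {D, F} — D (Max) has D→E; F (Max) has F→E.
A3: add {K} — K (Max) has K→D.
A4 = A3; e.g. H (Min) can still go to J. Fixed point.
J never enters the attractor, so Min can avoid the target forever.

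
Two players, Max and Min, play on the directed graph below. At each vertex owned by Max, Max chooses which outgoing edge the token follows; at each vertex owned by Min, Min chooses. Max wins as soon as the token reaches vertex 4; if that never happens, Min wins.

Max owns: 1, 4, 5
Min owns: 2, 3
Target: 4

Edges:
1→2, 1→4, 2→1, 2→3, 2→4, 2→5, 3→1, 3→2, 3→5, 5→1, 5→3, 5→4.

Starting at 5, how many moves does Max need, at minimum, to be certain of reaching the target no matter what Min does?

1

A0 = {4}
A1: add {1, 5} — 1 (Max) has 1→4; 5 (Max) has 5→4.
A2 = A1; e.g. 2 (Min) can still go to 3. Fixed point.
5 enters the attractor at level 1, so Max can force the target in 1 move from there.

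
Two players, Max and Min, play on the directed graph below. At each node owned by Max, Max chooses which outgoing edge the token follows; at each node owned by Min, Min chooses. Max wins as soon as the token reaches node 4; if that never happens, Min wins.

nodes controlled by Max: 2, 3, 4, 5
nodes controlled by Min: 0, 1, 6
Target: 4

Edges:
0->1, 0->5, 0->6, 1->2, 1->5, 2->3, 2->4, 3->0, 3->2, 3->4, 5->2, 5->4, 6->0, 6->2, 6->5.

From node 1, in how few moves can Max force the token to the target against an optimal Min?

2

A0 = {4}
A1: add {2, 3, 5} — 2 (Max) has 2→4; 3 (Max) has 3→4; 5 (Max) has 5→4.
A2: add {1} — 1 (Min): all of {2, 5} already in.
A3 = A2; e.g. 0 (Min) can still go to 6. Fixed point.
1 enters the attractor at level 2, so Max can force the target in 2 moves from there.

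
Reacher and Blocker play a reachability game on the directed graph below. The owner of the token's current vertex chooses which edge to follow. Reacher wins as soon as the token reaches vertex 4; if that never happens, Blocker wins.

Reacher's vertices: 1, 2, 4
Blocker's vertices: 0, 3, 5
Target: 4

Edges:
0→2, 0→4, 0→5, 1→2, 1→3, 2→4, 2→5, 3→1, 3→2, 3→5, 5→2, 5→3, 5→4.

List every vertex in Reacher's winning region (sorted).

A0 = {4}
A1: add {2} — 2 (Reacher) has 2→4.
A2: add {1} — 1 (Reacher) has 1→2.
A3 = A2; e.g. 0 (Blocker) can still go to 5. Fixed point.
Reacher's winning region = {1, 2, 4}.

1, 2, 4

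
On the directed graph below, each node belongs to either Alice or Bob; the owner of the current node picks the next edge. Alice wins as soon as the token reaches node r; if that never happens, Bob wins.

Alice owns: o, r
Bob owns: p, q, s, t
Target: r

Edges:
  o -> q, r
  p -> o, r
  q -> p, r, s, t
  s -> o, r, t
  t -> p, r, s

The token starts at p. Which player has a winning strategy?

Alice

A0 = {r}
A1: add {o} — o (Alice) has o→r.
A2: add {p} — p (Bob): all of {o, r} already in.
A3 = A2; e.g. q (Bob) can still go to s. Fixed point.
p ∈ A2, so Alice can force the target.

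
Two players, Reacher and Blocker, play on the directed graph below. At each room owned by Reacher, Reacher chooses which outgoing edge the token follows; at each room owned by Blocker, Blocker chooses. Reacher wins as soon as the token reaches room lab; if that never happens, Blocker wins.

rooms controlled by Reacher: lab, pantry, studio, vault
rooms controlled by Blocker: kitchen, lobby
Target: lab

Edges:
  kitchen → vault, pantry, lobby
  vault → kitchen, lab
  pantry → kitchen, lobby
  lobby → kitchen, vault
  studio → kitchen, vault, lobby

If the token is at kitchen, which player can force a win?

A0 = {lab}
A1: add {vault} — vault (Reacher) has vault→lab.
A2: add {studio} — studio (Reacher) has studio→vault.
A3 = A2; e.g. kitchen (Blocker) can still go to pantry. Fixed point.
kitchen never enters the attractor, so Blocker can avoid the target forever.

Blocker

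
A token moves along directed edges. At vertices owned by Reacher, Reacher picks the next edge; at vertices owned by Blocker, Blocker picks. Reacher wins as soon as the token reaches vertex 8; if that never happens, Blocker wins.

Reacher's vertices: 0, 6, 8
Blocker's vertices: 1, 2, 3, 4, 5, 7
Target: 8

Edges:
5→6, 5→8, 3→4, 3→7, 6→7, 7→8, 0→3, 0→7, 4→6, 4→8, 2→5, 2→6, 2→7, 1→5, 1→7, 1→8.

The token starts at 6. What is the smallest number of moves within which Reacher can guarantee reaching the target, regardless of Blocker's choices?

A0 = {8}
A1: add {7} — 7 (Blocker): all of {8} already in.
A2: add {0, 6} — 0 (Reacher) has 0→7; 6 (Reacher) has 6→7.
6 enters the attractor at level 2, so Reacher can force the target in 2 moves from there.

2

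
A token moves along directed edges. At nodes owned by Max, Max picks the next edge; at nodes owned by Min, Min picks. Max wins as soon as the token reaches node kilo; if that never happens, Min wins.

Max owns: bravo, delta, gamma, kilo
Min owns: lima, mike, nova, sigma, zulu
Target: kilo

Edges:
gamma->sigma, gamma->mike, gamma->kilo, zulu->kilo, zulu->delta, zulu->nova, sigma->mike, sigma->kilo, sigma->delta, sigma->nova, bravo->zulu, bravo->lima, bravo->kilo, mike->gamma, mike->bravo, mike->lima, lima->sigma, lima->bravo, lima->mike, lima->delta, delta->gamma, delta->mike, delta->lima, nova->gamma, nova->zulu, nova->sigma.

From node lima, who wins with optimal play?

Min

A0 = {kilo}
A1: add {bravo, gamma} — gamma (Max) has gamma→kilo; bravo (Max) has bravo→kilo.
A2: add {delta} — delta (Max) has delta→gamma.
A3 = A2; e.g. zulu (Min) can still go to nova. Fixed point.
lima never enters the attractor, so Min can avoid the target forever.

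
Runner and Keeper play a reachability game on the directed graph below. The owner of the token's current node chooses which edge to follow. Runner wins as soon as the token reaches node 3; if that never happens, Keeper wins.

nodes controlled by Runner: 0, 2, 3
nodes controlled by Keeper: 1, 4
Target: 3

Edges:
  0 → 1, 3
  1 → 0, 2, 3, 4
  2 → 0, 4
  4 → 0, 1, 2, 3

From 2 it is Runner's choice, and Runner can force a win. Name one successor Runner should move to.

0

A0 = {3}
A1: add {0} — 0 (Runner) has 0→3.
A2: add {2} — 2 (Runner) has 2→0.
A3 = A2; e.g. 1 (Keeper) can still go to 4. Fixed point.
From 2, successor 0 is in the attractor (rank 1); the other successor 4 is not.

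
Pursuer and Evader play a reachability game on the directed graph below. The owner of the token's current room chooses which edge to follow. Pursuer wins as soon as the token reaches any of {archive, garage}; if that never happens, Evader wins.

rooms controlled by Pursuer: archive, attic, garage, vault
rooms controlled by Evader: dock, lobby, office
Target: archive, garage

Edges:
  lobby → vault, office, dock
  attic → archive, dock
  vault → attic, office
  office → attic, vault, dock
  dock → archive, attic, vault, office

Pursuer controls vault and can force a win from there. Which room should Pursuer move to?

attic

A0 = {archive, garage}
A1: add {attic} — attic (Pursuer) has attic→archive.
A2: add {vault} — vault (Pursuer) has vault→attic.
A3 = A2; e.g. lobby (Evader) can still go to office. Fixed point.
From vault, successor attic is in the attractor (rank 1); the other successor office is not.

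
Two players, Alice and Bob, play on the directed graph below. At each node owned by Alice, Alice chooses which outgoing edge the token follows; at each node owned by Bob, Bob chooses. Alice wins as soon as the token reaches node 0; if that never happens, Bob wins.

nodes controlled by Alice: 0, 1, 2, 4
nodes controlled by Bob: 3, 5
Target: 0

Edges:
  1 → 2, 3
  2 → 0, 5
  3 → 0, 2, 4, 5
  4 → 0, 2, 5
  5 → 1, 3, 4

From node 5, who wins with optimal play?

Bob

A0 = {0}
A1: add {2, 4} — 2 (Alice) has 2→0; 4 (Alice) has 4→0.
A2: add {1} — 1 (Alice) has 1→2.
A3 = A2; e.g. 3 (Bob) can still go to 5. Fixed point.
5 never enters the attractor, so Bob can avoid the target forever.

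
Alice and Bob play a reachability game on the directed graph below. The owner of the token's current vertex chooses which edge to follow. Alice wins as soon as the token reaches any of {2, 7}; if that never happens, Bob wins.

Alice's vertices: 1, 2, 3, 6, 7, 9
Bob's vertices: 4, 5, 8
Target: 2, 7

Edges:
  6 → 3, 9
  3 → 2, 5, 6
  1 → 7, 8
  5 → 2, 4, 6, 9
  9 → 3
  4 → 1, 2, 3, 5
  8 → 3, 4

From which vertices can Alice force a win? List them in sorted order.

A0 = {2, 7}
A1: add {1, 3} — 1 (Alice) has 1→7; 3 (Alice) has 3→2.
A2: add {6, 9} — 6 (Alice) has 6→3; 9 (Alice) has 9→3.
A3 = A2; e.g. 4 (Bob) can still go to 5. Fixed point.
Alice's winning region = {1, 2, 3, 6, 7, 9}.

1, 2, 3, 6, 7, 9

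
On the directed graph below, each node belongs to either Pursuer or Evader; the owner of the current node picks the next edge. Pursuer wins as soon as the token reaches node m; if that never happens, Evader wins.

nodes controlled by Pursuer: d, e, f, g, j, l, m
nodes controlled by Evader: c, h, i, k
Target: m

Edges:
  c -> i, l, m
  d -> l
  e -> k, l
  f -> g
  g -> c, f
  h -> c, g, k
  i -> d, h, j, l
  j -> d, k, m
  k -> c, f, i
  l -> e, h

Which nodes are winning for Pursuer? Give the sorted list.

j, m

A0 = {m}
A1: add {j} — j (Pursuer) has j→m.
A2 = A1; e.g. c (Evader) can still go to i. Fixed point.
Pursuer's winning region = {j, m}.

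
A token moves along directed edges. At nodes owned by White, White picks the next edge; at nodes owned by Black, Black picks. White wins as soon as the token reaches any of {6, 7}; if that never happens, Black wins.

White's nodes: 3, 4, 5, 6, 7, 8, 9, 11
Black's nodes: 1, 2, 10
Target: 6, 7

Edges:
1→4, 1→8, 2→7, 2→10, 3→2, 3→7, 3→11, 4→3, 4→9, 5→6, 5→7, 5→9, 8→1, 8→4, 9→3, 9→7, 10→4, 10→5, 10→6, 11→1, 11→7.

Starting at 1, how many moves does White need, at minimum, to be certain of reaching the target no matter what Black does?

4

A0 = {6, 7}
A1: add {3, 5, 9, 11} — 3 (White) has 3→7; 5 (White) has 5→6; 9 (White) has 9→7; 11 (White) has 11→7.
A2: add {4} — 4 (White) has 4→3.
A3: add {8, 10} — 8 (White) has 8→4; 10 (Black): all of {4, 5, 6} already in.
A4: add {1, 2} — 1 (Black): all of {4, 8} already in; 2 (Black): all of {7, 10} already in.
A4 = all vertices. Fixed point.
1 enters the attractor at level 4, so White can force the target in 4 moves from there.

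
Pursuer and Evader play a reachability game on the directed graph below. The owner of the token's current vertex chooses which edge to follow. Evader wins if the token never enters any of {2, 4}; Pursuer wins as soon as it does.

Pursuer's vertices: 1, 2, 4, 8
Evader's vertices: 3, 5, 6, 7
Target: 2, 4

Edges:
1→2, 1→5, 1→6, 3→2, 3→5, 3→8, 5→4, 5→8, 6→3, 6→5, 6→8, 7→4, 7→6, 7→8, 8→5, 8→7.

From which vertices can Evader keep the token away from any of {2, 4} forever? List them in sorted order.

A0 = {2, 4}
A1: add {1} — 1 (Pursuer) has 1→2.
A2 = A1; e.g. 3 (Evader) can still go to 5. Fixed point.
Pursuer's attractor = {1, 2, 4}; Evader avoids the target exactly from the complement.

3, 5, 6, 7, 8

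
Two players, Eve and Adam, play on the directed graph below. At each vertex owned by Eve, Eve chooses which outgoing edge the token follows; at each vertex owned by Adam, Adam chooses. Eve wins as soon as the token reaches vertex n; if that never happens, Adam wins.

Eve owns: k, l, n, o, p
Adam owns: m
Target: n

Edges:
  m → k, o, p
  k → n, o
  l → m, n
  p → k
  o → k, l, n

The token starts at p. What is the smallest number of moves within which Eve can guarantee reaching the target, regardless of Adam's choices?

A0 = {n}
A1: add {k, l, o} — k (Eve) has k→n; l (Eve) has l→n; o (Eve) has o→n.
A2: add {p} — p (Eve) has p→k.
p enters the attractor at level 2, so Eve can force the target in 2 moves from there.

2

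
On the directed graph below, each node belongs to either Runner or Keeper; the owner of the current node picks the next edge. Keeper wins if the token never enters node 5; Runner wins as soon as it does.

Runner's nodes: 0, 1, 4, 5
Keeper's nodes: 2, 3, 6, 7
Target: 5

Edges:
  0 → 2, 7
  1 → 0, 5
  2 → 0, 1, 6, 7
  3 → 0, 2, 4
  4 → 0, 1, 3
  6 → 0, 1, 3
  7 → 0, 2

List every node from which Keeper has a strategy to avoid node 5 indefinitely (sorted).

A0 = {5}
A1: add {1} — 1 (Runner) has 1→5.
A2: add {4} — 4 (Runner) has 4→1.
A3 = A2; e.g. 0 (Runner) has no edge into A2. Fixed point.
Runner's attractor = {1, 4, 5}; Keeper avoids the target exactly from the complement.

0, 2, 3, 6, 7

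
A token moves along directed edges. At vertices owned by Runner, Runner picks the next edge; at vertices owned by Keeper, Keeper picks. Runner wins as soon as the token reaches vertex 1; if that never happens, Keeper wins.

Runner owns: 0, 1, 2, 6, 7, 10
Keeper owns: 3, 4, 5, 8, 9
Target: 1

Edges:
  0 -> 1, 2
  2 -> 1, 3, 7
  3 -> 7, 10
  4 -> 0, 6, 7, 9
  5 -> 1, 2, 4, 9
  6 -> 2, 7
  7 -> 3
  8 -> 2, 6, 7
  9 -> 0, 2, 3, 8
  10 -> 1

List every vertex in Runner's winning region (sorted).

A0 = {1}
A1: add {0, 2, 10} — 0 (Runner) has 0→1; 2 (Runner) has 2→1; 10 (Runner) has 10→1.
A2: add {6} — 6 (Runner) has 6→2.
A3 = A2; e.g. 3 (Keeper) can still go to 7. Fixed point.
Runner's winning region = {0, 1, 2, 6, 10}.

0, 1, 2, 6, 10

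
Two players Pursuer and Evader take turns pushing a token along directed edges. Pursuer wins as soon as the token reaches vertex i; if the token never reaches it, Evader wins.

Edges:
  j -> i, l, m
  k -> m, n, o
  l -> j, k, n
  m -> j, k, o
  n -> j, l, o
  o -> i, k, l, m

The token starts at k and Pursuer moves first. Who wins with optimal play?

Track states (vertex, player-to-move).
A0 = {(i,Pursuer), (i,Evader)}
A1: add {(j,Pursuer), (o,Pursuer)}.
A2 = A1; e.g. (j,Evader) stays out. (k,Pursuer) never enters ⇒ Evader avoids the target.

Evader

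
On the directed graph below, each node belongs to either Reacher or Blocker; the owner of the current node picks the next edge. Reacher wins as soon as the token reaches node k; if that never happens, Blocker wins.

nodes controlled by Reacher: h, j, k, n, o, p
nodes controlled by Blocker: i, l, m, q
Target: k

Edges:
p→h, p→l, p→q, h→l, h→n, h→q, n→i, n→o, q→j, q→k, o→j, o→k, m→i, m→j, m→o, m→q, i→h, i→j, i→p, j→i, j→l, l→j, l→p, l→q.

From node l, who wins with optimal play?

A0 = {k}
A1: add {o} — o (Reacher) has o→k.
A2: add {n} — n (Reacher) has n→o.
A3: add {h} — h (Reacher) has h→n.
A4: add {p} — p (Reacher) has p→h.
A5 = A4; e.g. i (Blocker) can still go to j. Fixed point.
l never enters the attractor, so Blocker can avoid the target forever.

Blocker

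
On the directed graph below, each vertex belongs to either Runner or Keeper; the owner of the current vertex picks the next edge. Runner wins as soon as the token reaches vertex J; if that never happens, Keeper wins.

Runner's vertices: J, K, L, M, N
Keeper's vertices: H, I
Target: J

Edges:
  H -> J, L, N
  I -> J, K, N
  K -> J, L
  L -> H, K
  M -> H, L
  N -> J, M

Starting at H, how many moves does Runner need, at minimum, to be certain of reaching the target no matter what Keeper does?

3

A0 = {J}
A1: add {K, N} — K (Runner) has K→J; N (Runner) has N→J.
A2: add {I, L} — I (Keeper): all of {J, K, N} already in; L (Runner) has L→K.
A3: add {H, M} — H (Keeper): all of {J, L, N} already in; M (Runner) has M→L.
A3 = all vertices. Fixed point.
H enters the attractor at level 3, so Runner can force the target in 3 moves from there.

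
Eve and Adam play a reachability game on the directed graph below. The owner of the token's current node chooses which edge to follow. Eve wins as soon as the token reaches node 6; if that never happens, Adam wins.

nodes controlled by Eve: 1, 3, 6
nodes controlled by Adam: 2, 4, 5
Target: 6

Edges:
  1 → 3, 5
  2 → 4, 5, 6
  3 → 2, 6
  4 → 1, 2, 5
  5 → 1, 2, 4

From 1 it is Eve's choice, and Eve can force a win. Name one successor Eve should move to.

3

A0 = {6}
A1: add {3} — 3 (Eve) has 3→6.
A2: add {1} — 1 (Eve) has 1→3.
A3 = A2; e.g. 2 (Adam) can still go to 4. Fixed point.
From 1, successor 3 is in the attractor (rank 1); the other successor 5 is not.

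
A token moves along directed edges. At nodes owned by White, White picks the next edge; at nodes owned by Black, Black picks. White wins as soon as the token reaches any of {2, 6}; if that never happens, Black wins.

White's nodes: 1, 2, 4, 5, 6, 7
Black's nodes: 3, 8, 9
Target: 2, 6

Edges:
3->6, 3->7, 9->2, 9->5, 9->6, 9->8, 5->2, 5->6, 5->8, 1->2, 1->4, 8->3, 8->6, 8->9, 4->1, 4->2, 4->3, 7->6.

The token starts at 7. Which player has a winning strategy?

A0 = {2, 6}
A1: add {1, 4, 5, 7} — 1 (White) has 1→2; 4 (White) has 4→2; 5 (White) has 5→2; 7 (White) has 7→6.
7 ∈ A1, so White can force the target.

White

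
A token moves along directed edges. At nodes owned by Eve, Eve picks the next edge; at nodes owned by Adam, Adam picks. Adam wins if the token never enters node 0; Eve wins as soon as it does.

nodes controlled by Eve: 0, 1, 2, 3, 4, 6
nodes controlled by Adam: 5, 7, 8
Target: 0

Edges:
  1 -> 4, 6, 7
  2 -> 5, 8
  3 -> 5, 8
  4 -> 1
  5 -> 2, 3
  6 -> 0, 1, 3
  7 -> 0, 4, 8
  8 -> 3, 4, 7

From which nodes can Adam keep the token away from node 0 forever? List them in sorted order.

2, 3, 5, 7, 8

A0 = {0}
A1: add {6} — 6 (Eve) has 6→0.
A2: add {1} — 1 (Eve) has 1→6.
A3: add {4} — 4 (Eve) has 4→1.
A4 = A3; e.g. 2 (Eve) has no edge into A3. Fixed point.
Eve's attractor = {0, 1, 4, 6}; Adam avoids the target exactly from the complement.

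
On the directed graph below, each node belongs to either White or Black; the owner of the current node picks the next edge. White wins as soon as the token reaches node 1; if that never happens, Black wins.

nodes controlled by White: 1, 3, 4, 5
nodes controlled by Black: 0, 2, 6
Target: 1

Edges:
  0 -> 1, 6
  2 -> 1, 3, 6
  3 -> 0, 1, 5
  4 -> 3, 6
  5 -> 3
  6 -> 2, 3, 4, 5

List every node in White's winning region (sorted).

1, 3, 4, 5

A0 = {1}
A1: add {3} — 3 (White) has 3→1.
A2: add {4, 5} — 4 (White) has 4→3; 5 (White) has 5→3.
A3 = A2; e.g. 0 (Black) can still go to 6. Fixed point.
White's winning region = {1, 3, 4, 5}.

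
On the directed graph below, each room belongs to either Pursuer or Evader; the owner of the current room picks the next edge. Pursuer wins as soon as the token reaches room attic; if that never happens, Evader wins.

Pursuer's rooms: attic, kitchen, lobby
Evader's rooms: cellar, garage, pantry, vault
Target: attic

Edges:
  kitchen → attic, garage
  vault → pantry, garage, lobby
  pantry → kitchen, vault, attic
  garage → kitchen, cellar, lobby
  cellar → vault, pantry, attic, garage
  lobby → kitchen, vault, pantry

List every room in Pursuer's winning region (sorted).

A0 = {attic}
A1: add {kitchen} — kitchen (Pursuer) has kitchen→attic.
A2: add {lobby} — lobby (Pursuer) has lobby→kitchen.
A3 = A2; e.g. vault (Evader) can still go to pantry. Fixed point.
Pursuer's winning region = {attic, kitchen, lobby}.

attic, kitchen, lobby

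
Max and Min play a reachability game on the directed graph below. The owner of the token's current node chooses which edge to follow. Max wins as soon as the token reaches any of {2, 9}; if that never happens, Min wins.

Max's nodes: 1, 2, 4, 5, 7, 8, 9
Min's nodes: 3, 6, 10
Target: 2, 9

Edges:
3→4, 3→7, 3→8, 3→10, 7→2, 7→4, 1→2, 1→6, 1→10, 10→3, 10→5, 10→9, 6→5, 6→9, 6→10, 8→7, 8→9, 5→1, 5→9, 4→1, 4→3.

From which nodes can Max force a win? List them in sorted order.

1, 2, 4, 5, 7, 8, 9

A0 = {2, 9}
A1: add {1, 5, 7, 8} — 1 (Max) has 1→2; 5 (Max) has 5→9; 7 (Max) has 7→2; 8 (Max) has 8→9.
A2: add {4} — 4 (Max) has 4→1.
A3 = A2; e.g. 3 (Min) can still go to 10. Fixed point.
Max's winning region = {1, 2, 4, 5, 7, 8, 9}.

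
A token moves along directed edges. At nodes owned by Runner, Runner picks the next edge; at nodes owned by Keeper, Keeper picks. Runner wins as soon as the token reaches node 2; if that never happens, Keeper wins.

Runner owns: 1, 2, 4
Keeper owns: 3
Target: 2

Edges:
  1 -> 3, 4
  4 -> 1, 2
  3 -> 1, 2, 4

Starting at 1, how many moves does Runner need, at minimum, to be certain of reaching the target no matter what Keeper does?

A0 = {2}
A1: add {4} — 4 (Runner) has 4→2.
A2: add {1} — 1 (Runner) has 1→4.
1 enters the attractor at level 2, so Runner can force the target in 2 moves from there.

2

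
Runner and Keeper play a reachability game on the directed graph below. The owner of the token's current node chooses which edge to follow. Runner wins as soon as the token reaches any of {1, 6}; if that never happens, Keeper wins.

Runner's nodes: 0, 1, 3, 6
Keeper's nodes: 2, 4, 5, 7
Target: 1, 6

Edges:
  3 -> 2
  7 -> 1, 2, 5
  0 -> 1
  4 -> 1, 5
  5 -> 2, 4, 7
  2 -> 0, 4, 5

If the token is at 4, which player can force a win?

Keeper

A0 = {1, 6}
A1: add {0} — 0 (Runner) has 0→1.
A2 = A1; e.g. 2 (Keeper) can still go to 4. Fixed point.
4 never enters the attractor, so Keeper can avoid the target forever.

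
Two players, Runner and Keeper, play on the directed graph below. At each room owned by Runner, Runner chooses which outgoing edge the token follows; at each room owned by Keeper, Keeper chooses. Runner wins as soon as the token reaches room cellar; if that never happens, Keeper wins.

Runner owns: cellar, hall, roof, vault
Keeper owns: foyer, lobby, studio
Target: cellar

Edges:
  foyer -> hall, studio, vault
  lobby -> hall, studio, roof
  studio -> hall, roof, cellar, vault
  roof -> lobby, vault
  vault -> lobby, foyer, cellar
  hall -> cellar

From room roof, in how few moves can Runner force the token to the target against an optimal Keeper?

A0 = {cellar}
A1: add {hall, vault} — hall (Runner) has hall→cellar; vault (Runner) has vault→cellar.
A2: add {roof} — roof (Runner) has roof→vault.
roof enters the attractor at level 2, so Runner can force the target in 2 moves from there.

2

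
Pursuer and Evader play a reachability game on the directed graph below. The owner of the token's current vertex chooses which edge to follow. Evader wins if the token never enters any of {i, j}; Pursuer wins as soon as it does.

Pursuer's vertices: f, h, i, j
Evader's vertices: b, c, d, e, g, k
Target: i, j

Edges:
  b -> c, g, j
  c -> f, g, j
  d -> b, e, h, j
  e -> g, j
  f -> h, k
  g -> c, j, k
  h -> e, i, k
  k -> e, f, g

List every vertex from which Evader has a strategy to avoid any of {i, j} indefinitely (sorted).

A0 = {i, j}
A1: add {h} — h (Pursuer) has h→i.
A2: add {f} — f (Pursuer) has f→h.
A3 = A2; e.g. b (Evader) can still go to c. Fixed point.
Pursuer's attractor = {f, h, i, j}; Evader avoids the target exactly from the complement.

b, c, d, e, g, k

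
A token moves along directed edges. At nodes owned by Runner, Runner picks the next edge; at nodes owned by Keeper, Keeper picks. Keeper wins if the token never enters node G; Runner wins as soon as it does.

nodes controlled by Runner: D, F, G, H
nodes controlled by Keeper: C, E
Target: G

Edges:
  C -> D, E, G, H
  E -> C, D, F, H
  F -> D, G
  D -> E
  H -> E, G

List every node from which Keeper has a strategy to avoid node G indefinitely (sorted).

A0 = {G}
A1: add {F, H} — F (Runner) has F→G; H (Runner) has H→G.
A2 = A1; e.g. C (Keeper) can still go to D. Fixed point.
Runner's attractor = {F, G, H}; Keeper avoids the target exactly from the complement.

C, D, E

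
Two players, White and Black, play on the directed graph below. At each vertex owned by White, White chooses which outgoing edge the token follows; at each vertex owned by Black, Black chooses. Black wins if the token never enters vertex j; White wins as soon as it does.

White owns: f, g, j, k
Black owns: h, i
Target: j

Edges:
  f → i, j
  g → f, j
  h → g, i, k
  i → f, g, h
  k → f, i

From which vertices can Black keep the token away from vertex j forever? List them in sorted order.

h, i

A0 = {j}
A1: add {f, g} — f (White) has f→j; g (White) has g→j.
A2: add {k} — k (White) has k→f.
A3 = A2; e.g. h (Black) can still go to i. Fixed point.
White's attractor = {f, g, j, k}; Black avoids the target exactly from the complement.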